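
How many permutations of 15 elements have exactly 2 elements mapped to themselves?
Choose the 2 fixed points C(15,2) = 105, derange the rest: !13 = Σ_{j=0}^{13} (-1)^j·13!/j! = 6227020800 - 6227020800 + 3113510400 - 1037836800 + 259459200 - 51891840 + 8648640 - 1235520 + 154440 - 17160 + 1716 - 156 + 13 - 1 = 2290792932. Product = 105 × 2290792932 = 240533257860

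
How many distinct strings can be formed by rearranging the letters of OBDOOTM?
7! / (1! × 1! × 1! × 3! × 1!) = 840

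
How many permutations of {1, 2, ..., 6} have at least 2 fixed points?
Exactly j fixed points: C(6,j)·!(6-j); sum over j ≥ 2 (derangement numbers via !m = (m-1)·(!(m-1) + !(m-2)): !0..!4 = 1, 0, 1, 2, 9). Σ_{j=2}^{6} C(6,j)·!(6-j) = C(6,2)·!4 + C(6,3)·!3 + C(6,4)·!2 + C(6,5)·!1 + C(6,6)·!0 = 15·9 + 20·2 + 15·1 + 6·0 + 1·1 = 191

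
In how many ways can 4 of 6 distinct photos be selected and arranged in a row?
P(6,4) = 6!/(6-4)! = 360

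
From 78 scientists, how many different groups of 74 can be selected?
C(78,74) = 78!/(74!×4!) = 1426425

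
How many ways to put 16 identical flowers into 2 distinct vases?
C(16+2-1, 2-1) = C(17, 1) = 17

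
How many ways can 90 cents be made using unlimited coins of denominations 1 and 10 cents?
Coefficient of x^90 in 1/(1-x^1) · 1/(1-x^10). Use j coins of 10 for j = 0..⌊90/10⌋ = 9, the rest in 1s: 9 + 1 = 10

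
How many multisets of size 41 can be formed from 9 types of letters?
C(41+9-1, 9-1) = C(49, 8) = 450978066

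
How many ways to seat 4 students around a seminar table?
Circular: fix one position, arrange the rest. (4-1)! = 6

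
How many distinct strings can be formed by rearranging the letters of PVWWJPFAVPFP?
12! / (1! × 2! × 1! × 4! × 2! × 2!) = 2494800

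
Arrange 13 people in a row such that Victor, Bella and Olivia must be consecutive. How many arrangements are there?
Treat the 3 as one block: (13-3+1)! × 3! = 39916800 × 6 = 239500800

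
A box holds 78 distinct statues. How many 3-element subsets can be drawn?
C(78,3) = 78!/(3!×75!) = 76076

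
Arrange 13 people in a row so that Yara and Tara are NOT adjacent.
Total - adjacent = 13! - (13-1)!×2 = 6227020800 - 958003200 = 5269017600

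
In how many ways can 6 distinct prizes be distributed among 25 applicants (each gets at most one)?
P(25,6) = 25!/(25-6)! = 127512000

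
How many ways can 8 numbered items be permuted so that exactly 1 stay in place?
Choose the 1 fixed point C(8,1) = 8, derange the rest: !7 = Σ_{j=0}^{7} (-1)^j·7!/j! = 5040 - 5040 + 2520 - 840 + 210 - 42 + 7 - 1 = 1854. Product = 8 × 1854 = 14832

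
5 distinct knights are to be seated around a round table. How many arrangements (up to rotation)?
Circular: fix one position, arrange the rest. (5-1)! = 24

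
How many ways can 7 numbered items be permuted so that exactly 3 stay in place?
Choose the 3 fixed points C(7,3) = 35, derange the rest: !4 = Σ_{j=0}^{4} (-1)^j·4!/j! = 24 - 24 + 12 - 4 + 1 = 9. Product = 35 × 9 = 315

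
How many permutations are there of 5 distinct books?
5! = 120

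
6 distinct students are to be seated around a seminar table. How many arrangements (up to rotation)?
Circular: fix one position, arrange the rest. (6-1)! = 120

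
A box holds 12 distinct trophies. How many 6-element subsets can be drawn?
C(12,6) = 12!/(6!×6!) = 924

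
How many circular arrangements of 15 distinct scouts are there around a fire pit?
Circular: fix one position, arrange the rest. (15-1)! = 87178291200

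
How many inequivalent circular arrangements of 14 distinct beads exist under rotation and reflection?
(14-1)!/2 = 6227020800/2 = 3113510400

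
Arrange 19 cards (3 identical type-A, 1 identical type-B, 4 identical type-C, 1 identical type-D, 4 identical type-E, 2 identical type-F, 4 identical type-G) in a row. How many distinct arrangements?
19! / (3! × 1! × 4! × 1! × 4! × 2! × 4!) = 733296564000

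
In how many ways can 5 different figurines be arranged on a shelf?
5! = 120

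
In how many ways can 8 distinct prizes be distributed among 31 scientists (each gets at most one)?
P(31,8) = 31!/(31-8)! = 318073392000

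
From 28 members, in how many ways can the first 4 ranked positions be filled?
P(28,4) = 28!/(28-4)! = 491400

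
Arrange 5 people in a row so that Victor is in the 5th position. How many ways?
Fix one position: (5-1)! = 24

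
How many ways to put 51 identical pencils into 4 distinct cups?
C(51+4-1, 4-1) = C(54, 3) = 24804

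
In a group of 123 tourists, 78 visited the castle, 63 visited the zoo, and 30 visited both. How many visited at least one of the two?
|A∪B| = |A| + |B| - |A∩B| = 78 + 63 - 30 = 111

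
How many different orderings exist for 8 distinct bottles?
8! = 40320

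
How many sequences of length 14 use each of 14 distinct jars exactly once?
14! = 87178291200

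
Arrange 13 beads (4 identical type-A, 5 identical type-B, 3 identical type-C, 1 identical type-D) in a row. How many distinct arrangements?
13! / (4! × 5! × 3! × 1!) = 360360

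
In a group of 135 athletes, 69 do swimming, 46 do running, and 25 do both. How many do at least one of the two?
|A∪B| = |A| + |B| - |A∩B| = 69 + 46 - 25 = 90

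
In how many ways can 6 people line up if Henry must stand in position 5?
Fix one position: (6-1)! = 120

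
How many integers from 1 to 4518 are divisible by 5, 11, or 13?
⌊4518/5⌋+⌊4518/11⌋+⌊4518/13⌋ - ⌊4518/55⌋-⌊4518/65⌋-⌊4518/143⌋ + ⌊4518/715⌋ = 903+410+347 - 82-69-31 + 6 = 1484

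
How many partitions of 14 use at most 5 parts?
By conjugation, equals partitions of 14 into parts ≤ 5. Let r_j(i) = number of partitions of i into parts ≤ j, for i = 0..14. r_1(i) = 1 for all i; r_j(i) = r_{j-1}(i) + r_j(i-j). Rows j = 2..5: ≤2: 1 1 2 2 3 3 4 4 5 5 6 6 7 7 8; ≤3: 1 1 2 3 4 5 7 8 10 12 14 16 19 21 24; ≤4: 1 1 2 3 5 6 9 11 15 18 23 27 34 39 47; ≤5: 1 1 2 3 5 7 10 13 18 23 30 37 47 57 70. r_5(14) = 70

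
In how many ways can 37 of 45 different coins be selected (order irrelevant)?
C(45,37) = 45!/(37!×8!) = 215553195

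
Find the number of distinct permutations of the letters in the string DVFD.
4! / (1! × 1! × 2!) = 12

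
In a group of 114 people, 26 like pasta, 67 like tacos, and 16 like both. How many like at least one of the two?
|A∪B| = |A| + |B| - |A∩B| = 26 + 67 - 16 = 77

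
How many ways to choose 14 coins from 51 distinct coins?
C(51,14) = 51!/(14!×37!) = 1292706174900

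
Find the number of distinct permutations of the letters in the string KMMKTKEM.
8! / (3! × 1! × 1! × 3!) = 1120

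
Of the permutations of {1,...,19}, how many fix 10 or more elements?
Exactly j fixed points: C(19,j)·!(19-j); sum over j ≥ 10 (derangement numbers via !m = (m-1)·(!(m-1) + !(m-2)): !0..!9 = 1, 0, 1, 2, 9, 44, 265, 1854, 14833, 133496). Σ_{j=10}^{19} C(19,j)·!(19-j) = C(19,10)·!9 + C(19,11)·!8 + C(19,12)·!7 + C(19,13)·!6 + C(19,14)·!5 + C(19,15)·!4 + C(19,16)·!3 + C(19,17)·!2 + C(19,18)·!1 + C(19,19)·!0 = 92378·133496 + 75582·14833 + 50388·1854 + 27132·265 + 11628·44 + 3876·9 + 969·2 + 171·1 + 19·0 + 1·1 = 13554359252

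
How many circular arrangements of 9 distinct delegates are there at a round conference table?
Circular: fix one position, arrange the rest. (9-1)! = 40320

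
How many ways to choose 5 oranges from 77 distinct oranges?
C(77,5) = 77!/(5!×72!) = 19757815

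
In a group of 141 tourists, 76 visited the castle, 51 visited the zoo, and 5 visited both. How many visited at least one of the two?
|A∪B| = |A| + |B| - |A∩B| = 76 + 51 - 5 = 122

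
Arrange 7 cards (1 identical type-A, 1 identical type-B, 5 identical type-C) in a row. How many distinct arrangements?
7! / (1! × 1! × 5!) = 42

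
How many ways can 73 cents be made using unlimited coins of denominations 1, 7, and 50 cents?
Coefficient of x^73 in 1/(1-x^1) · 1/(1-x^7) · 1/(1-x^50). Case on j = number of 50-cent coins (j = 0..1); remainder r = 73 - 50j is made from {1,7} in ⌊r/7⌋+1 ways. r = 73, 23 → 11 + 4 = 15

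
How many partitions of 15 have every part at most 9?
Let r_j(i) = number of partitions of i into parts ≤ j, for i = 0..15. r_1(i) = 1 for all i; r_j(i) = r_{j-1}(i) + r_j(i-j). Rows j = 2..9: ≤2: 1 1 2 2 3 3 4 4 5 5 6 6 7 7 8 8; ≤3: 1 1 2 3 4 5 7 8 10 12 14 16 19 21 24 27; ≤4: 1 1 2 3 5 6 9 11 15 18 23 27 34 39 47 54; ≤5: 1 1 2 3 5 7 10 13 18 23 30 37 47 57 70 84; ≤6: 1 1 2 3 5 7 11 14 20 26 35 44 58 71 90 110; ≤7: 1 1 2 3 5 7 11 15 21 28 38 49 65 82 105 131; ≤8: 1 1 2 3 5 7 11 15 22 29 40 52 70 89 116 146; ≤9: 1 1 2 3 5 7 11 15 22 30 41 54 73 94 123 157. r_9(15) = 157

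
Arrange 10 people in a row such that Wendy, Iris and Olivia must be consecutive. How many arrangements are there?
Treat the 3 as one block: (10-3+1)! × 3! = 40320 × 6 = 241920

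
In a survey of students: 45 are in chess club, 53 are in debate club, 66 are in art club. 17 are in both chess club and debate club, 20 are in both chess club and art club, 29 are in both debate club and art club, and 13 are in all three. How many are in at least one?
|A∪B∪C| = 45+53+66-17-20-29+13 = 111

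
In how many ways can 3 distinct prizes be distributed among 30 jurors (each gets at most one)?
P(30,3) = 30!/(30-3)! = 24360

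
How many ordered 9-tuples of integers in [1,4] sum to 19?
Coefficient of x^19 in (x + x² + ... + x^4)^9. By inclusion-exclusion on dice exceeding 4: Σ_j (-1)^j C(9,j)·C(19-1-4j, 8) = C(9,0)·C(18,8) - C(9,1)·C(14,8) + C(9,2)·C(10,8) = 1·43758 - 9·3003 + 36·45 = 18351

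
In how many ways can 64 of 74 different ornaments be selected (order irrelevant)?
C(74,64) = 74!/(64!×10!) = 718406958841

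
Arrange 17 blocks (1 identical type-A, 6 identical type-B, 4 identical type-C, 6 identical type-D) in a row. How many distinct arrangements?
17! / (1! × 6! × 4! × 6!) = 28588560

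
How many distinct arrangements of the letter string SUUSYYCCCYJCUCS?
15! / (3! × 3! × 3! × 1! × 5!) = 50450400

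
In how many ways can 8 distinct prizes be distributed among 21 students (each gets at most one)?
P(21,8) = 21!/(21-8)! = 8204716800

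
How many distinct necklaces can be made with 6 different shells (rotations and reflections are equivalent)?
(6-1)!/2 = 120/2 = 60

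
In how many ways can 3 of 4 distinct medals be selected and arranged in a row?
P(4,3) = 4!/(4-3)! = 24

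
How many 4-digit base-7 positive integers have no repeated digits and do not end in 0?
Last digit: 6 nonzero choices. First digit: 5 (nonzero, ≠last). Middle 2: P(5,2) = 20. Total = 600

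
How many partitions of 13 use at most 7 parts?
By conjugation, equals partitions of 13 into parts ≤ 7. Let r_j(i) = number of partitions of i into parts ≤ j, for i = 0..13. r_1(i) = 1 for all i; r_j(i) = r_{j-1}(i) + r_j(i-j). Rows j = 2..7: ≤2: 1 1 2 2 3 3 4 4 5 5 6 6 7 7; ≤3: 1 1 2 3 4 5 7 8 10 12 14 16 19 21; ≤4: 1 1 2 3 5 6 9 11 15 18 23 27 34 39; ≤5: 1 1 2 3 5 7 10 13 18 23 30 37 47 57; ≤6: 1 1 2 3 5 7 11 14 20 26 35 44 58 71; ≤7: 1 1 2 3 5 7 11 15 21 28 38 49 65 82. r_7(13) = 82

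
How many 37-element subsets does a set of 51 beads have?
C(51,37) = 51!/(37!×14!) = 1292706174900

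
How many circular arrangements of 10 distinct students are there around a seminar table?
Circular: fix one position, arrange the rest. (10-1)! = 362880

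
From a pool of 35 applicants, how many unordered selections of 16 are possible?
C(35,16) = 35!/(16!×19!) = 4059928950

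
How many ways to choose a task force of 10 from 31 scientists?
C(31,10) = 31!/(10!×21!) = 44352165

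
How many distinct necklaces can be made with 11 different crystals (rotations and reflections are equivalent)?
(11-1)!/2 = 3628800/2 = 1814400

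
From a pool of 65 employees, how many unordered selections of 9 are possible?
C(65,9) = 65!/(9!×56!) = 31966749880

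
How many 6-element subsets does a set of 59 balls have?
C(59,6) = 59!/(6!×53!) = 45057474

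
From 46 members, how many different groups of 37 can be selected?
C(46,37) = 46!/(37!×9!) = 1101716330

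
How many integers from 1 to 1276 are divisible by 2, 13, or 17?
⌊1276/2⌋+⌊1276/13⌋+⌊1276/17⌋ - ⌊1276/26⌋-⌊1276/34⌋-⌊1276/221⌋ + ⌊1276/442⌋ = 638+98+75 - 49-37-5 + 2 = 722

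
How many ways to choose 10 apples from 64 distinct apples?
C(64,10) = 64!/(10!×54!) = 151473214816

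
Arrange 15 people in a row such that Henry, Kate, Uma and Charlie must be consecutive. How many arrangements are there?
Treat the 4 as one block: (15-4+1)! × 4! = 479001600 × 24 = 11496038400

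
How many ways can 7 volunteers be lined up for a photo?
7! = 5040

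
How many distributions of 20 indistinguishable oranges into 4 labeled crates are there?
C(20+4-1, 4-1) = C(23, 3) = 1771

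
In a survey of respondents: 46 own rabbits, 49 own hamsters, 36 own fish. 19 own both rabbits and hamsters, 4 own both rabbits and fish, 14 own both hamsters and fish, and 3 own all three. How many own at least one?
|A∪B∪C| = 46+49+36-19-4-14+3 = 97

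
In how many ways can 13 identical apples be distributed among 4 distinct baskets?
C(13+4-1, 4-1) = C(16, 3) = 560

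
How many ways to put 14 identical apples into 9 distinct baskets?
C(14+9-1, 9-1) = C(22, 8) = 319770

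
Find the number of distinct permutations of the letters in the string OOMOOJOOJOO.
11! / (2! × 1! × 8!) = 495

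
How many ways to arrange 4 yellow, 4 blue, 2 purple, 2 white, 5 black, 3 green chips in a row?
20! / (4! × 4! × 2! × 2! × 5! × 3!) = 1466593128000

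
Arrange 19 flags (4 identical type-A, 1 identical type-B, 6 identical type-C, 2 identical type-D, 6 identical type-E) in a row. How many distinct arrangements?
19! / (4! × 1! × 6! × 2! × 6!) = 4888643760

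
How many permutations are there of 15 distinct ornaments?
15! = 1307674368000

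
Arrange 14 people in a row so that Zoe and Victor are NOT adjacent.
Total - adjacent = 14! - (14-1)!×2 = 87178291200 - 12454041600 = 74724249600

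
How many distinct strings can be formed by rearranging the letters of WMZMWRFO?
8! / (1! × 1! × 1! × 2! × 2! × 1!) = 10080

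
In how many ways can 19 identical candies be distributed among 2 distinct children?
C(19+2-1, 2-1) = C(20, 1) = 20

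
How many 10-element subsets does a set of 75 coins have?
C(75,10) = 75!/(10!×65!) = 828931106355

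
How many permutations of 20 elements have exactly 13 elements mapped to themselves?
Choose the 13 fixed points C(20,13) = 77520, derange the rest: !7 = Σ_{j=0}^{7} (-1)^j·7!/j! = 5040 - 5040 + 2520 - 840 + 210 - 42 + 7 - 1 = 1854. Product = 77520 × 1854 = 143722080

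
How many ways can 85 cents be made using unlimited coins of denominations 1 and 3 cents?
Coefficient of x^85 in 1/(1-x^1) · 1/(1-x^3). Use j coins of 3 for j = 0..⌊85/3⌋ = 28, the rest in 1s: 28 + 1 = 29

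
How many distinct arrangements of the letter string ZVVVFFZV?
8! / (2! × 4! × 2!) = 420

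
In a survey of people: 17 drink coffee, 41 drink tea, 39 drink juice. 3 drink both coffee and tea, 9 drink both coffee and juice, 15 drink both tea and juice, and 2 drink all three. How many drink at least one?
|A∪B∪C| = 17+41+39-3-9-15+2 = 72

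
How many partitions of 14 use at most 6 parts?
By conjugation, equals partitions of 14 into parts ≤ 6. Let r_j(i) = number of partitions of i into parts ≤ j, for i = 0..14. r_1(i) = 1 for all i; r_j(i) = r_{j-1}(i) + r_j(i-j). Rows j = 2..6: ≤2: 1 1 2 2 3 3 4 4 5 5 6 6 7 7 8; ≤3: 1 1 2 3 4 5 7 8 10 12 14 16 19 21 24; ≤4: 1 1 2 3 5 6 9 11 15 18 23 27 34 39 47; ≤5: 1 1 2 3 5 7 10 13 18 23 30 37 47 57 70; ≤6: 1 1 2 3 5 7 11 14 20 26 35 44 58 71 90. r_6(14) = 90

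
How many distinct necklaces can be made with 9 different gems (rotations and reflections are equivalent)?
(9-1)!/2 = 40320/2 = 20160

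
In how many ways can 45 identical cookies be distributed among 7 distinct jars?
C(45+7-1, 7-1) = C(51, 6) = 18009460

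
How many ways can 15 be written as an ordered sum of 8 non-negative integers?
C(15+8-1, 8-1) = C(22, 7) = 170544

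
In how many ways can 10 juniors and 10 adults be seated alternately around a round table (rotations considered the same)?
Fix one of the juniors: (10-1)! ways for the remaining juniors, × 10! ways for the adults = 362880 × 3628800 = 1316818944000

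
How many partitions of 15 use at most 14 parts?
By conjugation, equals partitions of 15 into parts ≤ 14. Let r_j(i) = number of partitions of i into parts ≤ j, for i = 0..15. r_1(i) = 1 for all i; r_j(i) = r_{j-1}(i) + r_j(i-j). Rows j = 2..14: ≤2: 1 1 2 2 3 3 4 4 5 5 6 6 7 7 8 8; ≤3: 1 1 2 3 4 5 7 8 10 12 14 16 19 21 24 27; ≤4: 1 1 2 3 5 6 9 11 15 18 23 27 34 39 47 54; ≤5: 1 1 2 3 5 7 10 13 18 23 30 37 47 57 70 84; ≤6: 1 1 2 3 5 7 11 14 20 26 35 44 58 71 90 110; ≤7: 1 1 2 3 5 7 11 15 21 28 38 49 65 82 105 131; ≤8: 1 1 2 3 5 7 11 15 22 29 40 52 70 89 116 146; ≤9: 1 1 2 3 5 7 11 15 22 30 41 54 73 94 123 157; ≤10: 1 1 2 3 5 7 11 15 22 30 42 55 75 97 128 164; ≤11: 1 1 2 3 5 7 11 15 22 30 42 56 76 99 131 169; ≤12: 1 1 2 3 5 7 11 15 22 30 42 56 77 100 133 172; ≤13: 1 1 2 3 5 7 11 15 22 30 42 56 77 101 134 174; ≤14: 1 1 2 3 5 7 11 15 22 30 42 56 77 101 135 175. r_14(15) = 175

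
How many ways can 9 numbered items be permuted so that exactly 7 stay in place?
Choose the 7 fixed points C(9,7) = 36, derange the rest: !2 = Σ_{j=0}^{2} (-1)^j·2!/j! = 2 - 2 + 1 = 1. Product = 36 × 1 = 36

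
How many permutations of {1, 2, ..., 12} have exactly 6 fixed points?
Choose the 6 fixed points C(12,6) = 924, derange the rest: !6 = Σ_{j=0}^{6} (-1)^j·6!/j! = 720 - 720 + 360 - 120 + 30 - 6 + 1 = 265. Product = 924 × 265 = 244860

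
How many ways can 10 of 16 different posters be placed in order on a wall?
P(16,10) = 16!/(16-10)! = 29059430400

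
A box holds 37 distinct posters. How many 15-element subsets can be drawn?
C(37,15) = 37!/(15!×22!) = 9364199760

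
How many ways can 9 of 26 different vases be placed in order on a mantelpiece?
P(26,9) = 26!/(26-9)! = 1133836704000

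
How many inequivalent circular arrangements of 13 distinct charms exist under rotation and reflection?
(13-1)!/2 = 479001600/2 = 239500800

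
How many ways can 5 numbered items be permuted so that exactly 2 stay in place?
Choose the 2 fixed points C(5,2) = 10, derange the rest: !3 = Σ_{j=0}^{3} (-1)^j·3!/j! = 6 - 6 + 3 - 1 = 2. Product = 10 × 2 = 20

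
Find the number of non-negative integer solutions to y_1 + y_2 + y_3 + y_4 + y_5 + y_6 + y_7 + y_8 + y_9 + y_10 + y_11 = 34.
C(34+11-1, 11-1) = C(44, 10) = 2481256778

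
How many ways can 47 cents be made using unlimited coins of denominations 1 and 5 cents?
Coefficient of x^47 in 1/(1-x^1) · 1/(1-x^5). Use j coins of 5 for j = 0..⌊47/5⌋ = 9, the rest in 1s: 9 + 1 = 10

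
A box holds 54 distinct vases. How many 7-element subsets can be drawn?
C(54,7) = 54!/(7!×47!) = 177100560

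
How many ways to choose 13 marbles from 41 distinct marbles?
C(41,13) = 41!/(13!×28!) = 17620076360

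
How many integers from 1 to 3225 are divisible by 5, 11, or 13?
⌊3225/5⌋+⌊3225/11⌋+⌊3225/13⌋ - ⌊3225/55⌋-⌊3225/65⌋-⌊3225/143⌋ + ⌊3225/715⌋ = 645+293+248 - 58-49-22 + 4 = 1061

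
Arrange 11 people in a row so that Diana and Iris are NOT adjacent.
Total - adjacent = 11! - (11-1)!×2 = 39916800 - 7257600 = 32659200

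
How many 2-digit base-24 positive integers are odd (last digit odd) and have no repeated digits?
Last∈{1,3,5,7,9,11,13,15,17,19,21,23}. Last=0: 0. Last nonzero: 12×22×P(22,0) = 264. Total = 264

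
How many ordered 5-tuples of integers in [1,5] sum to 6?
Coefficient of x^6 in (x + x² + ... + x^5)^5. By inclusion-exclusion on dice exceeding 5: Σ_j (-1)^j C(5,j)·C(6-1-5j, 4) = C(5,0)·C(5,4) = 1·5 = 5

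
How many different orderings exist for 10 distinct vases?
10! = 3628800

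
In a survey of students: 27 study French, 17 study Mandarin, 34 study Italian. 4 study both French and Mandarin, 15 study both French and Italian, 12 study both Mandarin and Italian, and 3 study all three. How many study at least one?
|A∪B∪C| = 27+17+34-4-15-12+3 = 50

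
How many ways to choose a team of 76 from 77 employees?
C(77,76) = 77!/(76!×1!) = 77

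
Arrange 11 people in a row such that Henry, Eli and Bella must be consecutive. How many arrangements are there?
Treat the 3 as one block: (11-3+1)! × 3! = 362880 × 6 = 2177280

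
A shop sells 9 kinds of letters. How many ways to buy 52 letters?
C(52+9-1, 9-1) = C(60, 8) = 2558620845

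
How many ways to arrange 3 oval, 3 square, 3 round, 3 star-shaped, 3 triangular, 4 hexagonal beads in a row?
19! / (3! × 3! × 3! × 3! × 3! × 4!) = 651819168000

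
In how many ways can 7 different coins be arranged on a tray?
7! = 5040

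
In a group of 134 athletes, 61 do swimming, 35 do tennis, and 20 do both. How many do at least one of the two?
|A∪B| = |A| + |B| - |A∩B| = 61 + 35 - 20 = 76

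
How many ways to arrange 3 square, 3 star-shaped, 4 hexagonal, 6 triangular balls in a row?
16! / (3! × 3! × 4! × 6!) = 33633600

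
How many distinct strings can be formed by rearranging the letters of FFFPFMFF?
8! / (1! × 1! × 6!) = 56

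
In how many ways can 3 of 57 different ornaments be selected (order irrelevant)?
C(57,3) = 57!/(3!×54!) = 29260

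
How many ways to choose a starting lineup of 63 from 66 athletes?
C(66,63) = 66!/(63!×3!) = 45760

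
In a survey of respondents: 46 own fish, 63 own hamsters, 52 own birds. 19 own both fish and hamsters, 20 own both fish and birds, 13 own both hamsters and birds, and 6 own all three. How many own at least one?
|A∪B∪C| = 46+63+52-19-20-13+6 = 115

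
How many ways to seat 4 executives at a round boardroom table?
Circular: fix one position, arrange the rest. (4-1)! = 6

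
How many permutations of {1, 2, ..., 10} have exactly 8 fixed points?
Choose the 8 fixed points C(10,8) = 45, derange the rest: !2 = Σ_{j=0}^{2} (-1)^j·2!/j! = 2 - 2 + 1 = 1. Product = 45 × 1 = 45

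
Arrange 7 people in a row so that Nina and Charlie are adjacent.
Treat as block: (7-1)! × 2! = 720 × 2 = 1440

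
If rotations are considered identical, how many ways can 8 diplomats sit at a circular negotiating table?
Circular: fix one position, arrange the rest. (8-1)! = 5040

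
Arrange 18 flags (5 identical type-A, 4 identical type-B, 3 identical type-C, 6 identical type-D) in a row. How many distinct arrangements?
18! / (5! × 4! × 3! × 6!) = 514594080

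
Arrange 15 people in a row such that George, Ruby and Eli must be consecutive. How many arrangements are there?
Treat the 3 as one block: (15-3+1)! × 3! = 6227020800 × 6 = 37362124800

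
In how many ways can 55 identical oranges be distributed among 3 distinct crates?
C(55+3-1, 3-1) = C(57, 2) = 1596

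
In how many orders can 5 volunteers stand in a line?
5! = 120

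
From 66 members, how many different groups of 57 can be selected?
C(66,57) = 66!/(57!×9!) = 37014131440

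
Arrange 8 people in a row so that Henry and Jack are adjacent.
Treat as block: (8-1)! × 2! = 5040 × 2 = 10080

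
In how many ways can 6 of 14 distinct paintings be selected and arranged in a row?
P(14,6) = 14!/(14-6)! = 2162160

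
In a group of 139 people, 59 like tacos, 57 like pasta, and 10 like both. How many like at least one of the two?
|A∪B| = |A| + |B| - |A∩B| = 59 + 57 - 10 = 106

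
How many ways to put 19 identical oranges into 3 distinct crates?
C(19+3-1, 3-1) = C(21, 2) = 210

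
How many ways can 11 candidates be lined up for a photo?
11! = 39916800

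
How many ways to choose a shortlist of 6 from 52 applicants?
C(52,6) = 52!/(6!×46!) = 20358520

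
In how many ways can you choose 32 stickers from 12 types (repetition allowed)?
C(32+12-1, 12-1) = C(43, 11) = 5752004349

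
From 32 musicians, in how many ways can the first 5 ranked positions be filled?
P(32,5) = 32!/(32-5)! = 24165120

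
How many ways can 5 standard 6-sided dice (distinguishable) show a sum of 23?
Coefficient of x^23 in (x + x² + ... + x^6)^5. By inclusion-exclusion on dice exceeding 6: Σ_j (-1)^j C(5,j)·C(23-1-6j, 4) = C(5,0)·C(22,4) - C(5,1)·C(16,4) + C(5,2)·C(10,4) - C(5,3)·C(4,4) = 1·7315 - 5·1820 + 10·210 - 10·1 = 305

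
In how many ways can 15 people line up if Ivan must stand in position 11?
Fix one position: (15-1)! = 87178291200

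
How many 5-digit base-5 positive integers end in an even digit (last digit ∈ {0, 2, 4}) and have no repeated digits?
Last∈{0,2,4}. Last=0: 24. Last nonzero: 2×3×P(3,3) = 36. Total = 60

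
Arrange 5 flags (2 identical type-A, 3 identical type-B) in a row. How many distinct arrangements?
5! / (2! × 3!) = 10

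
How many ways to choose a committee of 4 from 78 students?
C(78,4) = 78!/(4!×74!) = 1426425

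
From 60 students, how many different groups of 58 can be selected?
C(60,58) = 60!/(58!×2!) = 1770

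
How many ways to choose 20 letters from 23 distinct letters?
C(23,20) = 23!/(20!×3!) = 1771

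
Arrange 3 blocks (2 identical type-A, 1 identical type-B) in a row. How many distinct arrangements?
3! / (2! × 1!) = 3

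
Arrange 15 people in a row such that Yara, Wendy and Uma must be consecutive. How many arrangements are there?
Treat the 3 as one block: (15-3+1)! × 3! = 6227020800 × 6 = 37362124800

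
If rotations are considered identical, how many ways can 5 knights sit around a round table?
Circular: fix one position, arrange the rest. (5-1)! = 24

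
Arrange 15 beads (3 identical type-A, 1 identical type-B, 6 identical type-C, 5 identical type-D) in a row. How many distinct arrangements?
15! / (3! × 1! × 6! × 5!) = 2522520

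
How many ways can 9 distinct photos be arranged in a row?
9! = 362880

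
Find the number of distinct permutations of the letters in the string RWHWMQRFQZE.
11! / (1! × 1! × 1! × 1! × 2! × 2! × 2! × 1!) = 4989600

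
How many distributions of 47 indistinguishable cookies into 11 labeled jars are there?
C(47+11-1, 11-1) = C(57, 10) = 43183019880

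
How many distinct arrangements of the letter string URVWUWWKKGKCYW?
14! / (1! × 3! × 2! × 1! × 1! × 1! × 4! × 1!) = 302702400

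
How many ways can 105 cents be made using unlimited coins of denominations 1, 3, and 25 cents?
Coefficient of x^105 in 1/(1-x^1) · 1/(1-x^3) · 1/(1-x^25). Case on j = number of 25-cent coins (j = 0..4); remainder r = 105 - 25j is made from {1,3} in ⌊r/3⌋+1 ways. r = 105, 80, 55, 30, 5 → 36 + 27 + 19 + 11 + 2 = 95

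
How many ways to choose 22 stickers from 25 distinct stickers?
C(25,22) = 25!/(22!×3!) = 2300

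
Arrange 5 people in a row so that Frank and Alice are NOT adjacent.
Total - adjacent = 5! - (5-1)!×2 = 120 - 48 = 72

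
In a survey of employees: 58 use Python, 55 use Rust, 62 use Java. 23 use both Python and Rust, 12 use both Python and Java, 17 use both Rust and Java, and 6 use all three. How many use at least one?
|A∪B∪C| = 58+55+62-23-12-17+6 = 129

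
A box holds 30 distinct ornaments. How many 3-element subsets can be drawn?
C(30,3) = 30!/(3!×27!) = 4060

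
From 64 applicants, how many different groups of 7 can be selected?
C(64,7) = 64!/(7!×57!) = 621216192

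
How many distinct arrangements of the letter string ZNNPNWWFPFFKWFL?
15! / (3! × 1! × 2! × 3! × 1! × 4! × 1!) = 756756000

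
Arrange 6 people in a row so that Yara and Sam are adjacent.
Treat as block: (6-1)! × 2! = 120 × 2 = 240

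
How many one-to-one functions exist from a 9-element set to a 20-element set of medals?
P(20,9) = 20!/(20-9)! = 60949324800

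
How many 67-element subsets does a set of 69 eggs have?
C(69,67) = 69!/(67!×2!) = 2346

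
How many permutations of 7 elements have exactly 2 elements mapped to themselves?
Choose the 2 fixed points C(7,2) = 21, derange the rest: !5 = Σ_{j=0}^{5} (-1)^j·5!/j! = 120 - 120 + 60 - 20 + 5 - 1 = 44. Product = 21 × 44 = 924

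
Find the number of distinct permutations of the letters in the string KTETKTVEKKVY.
12! / (2! × 1! × 3! × 4! × 2!) = 831600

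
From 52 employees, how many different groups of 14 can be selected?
C(52,14) = 52!/(14!×38!) = 1768966344600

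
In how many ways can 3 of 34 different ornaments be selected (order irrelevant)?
C(34,3) = 34!/(3!×31!) = 5984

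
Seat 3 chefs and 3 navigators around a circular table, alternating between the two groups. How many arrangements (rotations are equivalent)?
Fix one of the chefs: (3-1)! ways for the remaining chefs, × 3! ways for the navigators = 2 × 6 = 12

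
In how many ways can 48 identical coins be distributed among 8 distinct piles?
C(48+8-1, 8-1) = C(55, 7) = 202927725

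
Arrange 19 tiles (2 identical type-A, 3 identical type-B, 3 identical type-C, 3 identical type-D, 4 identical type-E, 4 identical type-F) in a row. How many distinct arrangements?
19! / (2! × 3! × 3! × 3! × 4! × 4!) = 488864376000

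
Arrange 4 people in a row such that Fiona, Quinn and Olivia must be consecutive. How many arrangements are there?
Treat the 3 as one block: (4-3+1)! × 3! = 2 × 6 = 12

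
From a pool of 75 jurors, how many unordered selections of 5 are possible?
C(75,5) = 75!/(5!×70!) = 17259390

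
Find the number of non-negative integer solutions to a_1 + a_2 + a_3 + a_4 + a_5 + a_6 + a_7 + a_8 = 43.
C(43+8-1, 8-1) = C(50, 7) = 99884400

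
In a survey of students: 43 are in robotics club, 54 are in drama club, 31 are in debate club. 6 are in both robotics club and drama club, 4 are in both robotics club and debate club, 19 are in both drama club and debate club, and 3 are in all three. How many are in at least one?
|A∪B∪C| = 43+54+31-6-4-19+3 = 102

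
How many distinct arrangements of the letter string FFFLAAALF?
9! / (4! × 3! × 2!) = 1260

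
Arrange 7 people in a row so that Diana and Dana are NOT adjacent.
Total - adjacent = 7! - (7-1)!×2 = 5040 - 1440 = 3600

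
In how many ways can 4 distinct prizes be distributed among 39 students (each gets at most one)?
P(39,4) = 39!/(39-4)! = 1974024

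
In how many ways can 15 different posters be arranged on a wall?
15! = 1307674368000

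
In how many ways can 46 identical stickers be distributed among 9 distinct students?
C(46+9-1, 9-1) = C(54, 8) = 1040465790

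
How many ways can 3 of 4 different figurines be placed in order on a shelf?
P(4,3) = 4!/(4-3)! = 24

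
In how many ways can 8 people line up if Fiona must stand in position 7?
Fix one position: (8-1)! = 5040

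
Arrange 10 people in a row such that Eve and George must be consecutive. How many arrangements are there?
Treat the 2 as one block: (10-2+1)! × 2! = 362880 × 2 = 725760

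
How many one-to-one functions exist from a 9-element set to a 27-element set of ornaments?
P(27,9) = 27!/(27-9)! = 1700755056000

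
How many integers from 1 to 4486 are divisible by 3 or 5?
⌊4486/3⌋ + ⌊4486/5⌋ - ⌊4486/15⌋ = 1495 + 897 - 299 = 2093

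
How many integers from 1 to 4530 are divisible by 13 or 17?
⌊4530/13⌋ + ⌊4530/17⌋ - ⌊4530/221⌋ = 348 + 266 - 20 = 594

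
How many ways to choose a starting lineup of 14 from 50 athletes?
C(50,14) = 50!/(14!×36!) = 937845656300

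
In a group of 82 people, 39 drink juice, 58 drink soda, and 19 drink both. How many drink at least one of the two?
|A∪B| = |A| + |B| - |A∩B| = 39 + 58 - 19 = 78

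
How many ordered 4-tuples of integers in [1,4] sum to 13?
Coefficient of x^13 in (x + x² + ... + x^4)^4. By inclusion-exclusion on dice exceeding 4: Σ_j (-1)^j C(4,j)·C(13-1-4j, 3) = C(4,0)·C(12,3) - C(4,1)·C(8,3) + C(4,2)·C(4,3) = 1·220 - 4·56 + 6·4 = 20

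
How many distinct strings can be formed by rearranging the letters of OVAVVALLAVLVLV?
14! / (4! × 3! × 6! × 1!) = 840840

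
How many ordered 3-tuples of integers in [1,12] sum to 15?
Coefficient of x^15 in (x + x² + ... + x^12)^3. By inclusion-exclusion on dice exceeding 12: Σ_j (-1)^j C(3,j)·C(15-1-12j, 2) = C(3,0)·C(14,2) - C(3,1)·C(2,2) = 1·91 - 3·1 = 88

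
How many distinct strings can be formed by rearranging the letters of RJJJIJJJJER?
11! / (1! × 2! × 7! × 1!) = 3960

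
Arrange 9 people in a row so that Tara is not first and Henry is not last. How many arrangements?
By inclusion-exclusion: 9! - 2×(9-1)! + (9-2)! = 362880 - 80640 + 5040 = 287280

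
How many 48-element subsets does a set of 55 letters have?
C(55,48) = 55!/(48!×7!) = 202927725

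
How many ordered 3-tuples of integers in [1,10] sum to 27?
Coefficient of x^27 in (x + x² + ... + x^10)^3. By inclusion-exclusion on dice exceeding 10: Σ_j (-1)^j C(3,j)·C(27-1-10j, 2) = C(3,0)·C(26,2) - C(3,1)·C(16,2) + C(3,2)·C(6,2) = 1·325 - 3·120 + 3·15 = 10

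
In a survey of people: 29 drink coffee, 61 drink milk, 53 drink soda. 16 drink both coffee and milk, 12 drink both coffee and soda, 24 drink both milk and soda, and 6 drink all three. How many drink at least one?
|A∪B∪C| = 29+61+53-16-12-24+6 = 97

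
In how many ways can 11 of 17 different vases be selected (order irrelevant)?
C(17,11) = 17!/(11!×6!) = 12376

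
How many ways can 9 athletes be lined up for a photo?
9! = 362880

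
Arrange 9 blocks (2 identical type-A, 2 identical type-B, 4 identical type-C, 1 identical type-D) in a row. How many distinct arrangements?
9! / (2! × 2! × 4! × 1!) = 3780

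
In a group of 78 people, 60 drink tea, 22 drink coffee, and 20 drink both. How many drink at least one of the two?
|A∪B| = |A| + |B| - |A∩B| = 60 + 22 - 20 = 62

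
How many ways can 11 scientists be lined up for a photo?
11! = 39916800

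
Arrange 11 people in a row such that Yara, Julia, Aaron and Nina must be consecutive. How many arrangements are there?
Treat the 4 as one block: (11-4+1)! × 4! = 40320 × 24 = 967680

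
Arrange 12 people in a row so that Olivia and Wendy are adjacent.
Treat as block: (12-1)! × 2! = 39916800 × 2 = 79833600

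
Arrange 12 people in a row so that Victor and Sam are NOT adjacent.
Total - adjacent = 12! - (12-1)!×2 = 479001600 - 79833600 = 399168000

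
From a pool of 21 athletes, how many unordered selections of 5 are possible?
C(21,5) = 21!/(5!×16!) = 20349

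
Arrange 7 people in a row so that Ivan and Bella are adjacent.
Treat as block: (7-1)! × 2! = 720 × 2 = 1440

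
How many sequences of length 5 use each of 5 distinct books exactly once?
5! = 120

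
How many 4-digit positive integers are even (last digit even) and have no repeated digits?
Last∈{0,2,4,6,8}. Last=0: 504. Last nonzero: 4×8×P(8,2) = 1792. Total = 2296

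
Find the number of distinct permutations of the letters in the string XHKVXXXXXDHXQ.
13! / (1! × 1! × 7! × 1! × 1! × 2!) = 617760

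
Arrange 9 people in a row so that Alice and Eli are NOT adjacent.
Total - adjacent = 9! - (9-1)!×2 = 362880 - 80640 = 282240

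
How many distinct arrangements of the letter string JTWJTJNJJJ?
10! / (6! × 2! × 1! × 1!) = 2520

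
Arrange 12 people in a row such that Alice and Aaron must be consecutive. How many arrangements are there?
Treat the 2 as one block: (12-2+1)! × 2! = 39916800 × 2 = 79833600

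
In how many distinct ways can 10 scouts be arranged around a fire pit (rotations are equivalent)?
Circular: fix one position, arrange the rest. (10-1)! = 362880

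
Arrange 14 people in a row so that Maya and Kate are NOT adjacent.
Total - adjacent = 14! - (14-1)!×2 = 87178291200 - 12454041600 = 74724249600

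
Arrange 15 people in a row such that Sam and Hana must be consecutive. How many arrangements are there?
Treat the 2 as one block: (15-2+1)! × 2! = 87178291200 × 2 = 174356582400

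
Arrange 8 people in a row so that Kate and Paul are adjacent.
Treat as block: (8-1)! × 2! = 5040 × 2 = 10080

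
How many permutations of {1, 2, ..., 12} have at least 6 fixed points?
Exactly j fixed points: C(12,j)·!(12-j); sum over j ≥ 6 (derangement numbers via !m = (m-1)·(!(m-1) + !(m-2)): !0..!6 = 1, 0, 1, 2, 9, 44, 265). Σ_{j=6}^{12} C(12,j)·!(12-j) = C(12,6)·!6 + C(12,7)·!5 + C(12,8)·!4 + C(12,9)·!3 + C(12,10)·!2 + C(12,11)·!1 + C(12,12)·!0 = 924·265 + 792·44 + 495·9 + 220·2 + 66·1 + 12·0 + 1·1 = 284670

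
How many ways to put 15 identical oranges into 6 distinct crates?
C(15+6-1, 6-1) = C(20, 5) = 15504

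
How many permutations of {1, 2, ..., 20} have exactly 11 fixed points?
Choose the 11 fixed points C(20,11) = 167960, derange the rest: !9 = Σ_{j=0}^{9} (-1)^j·9!/j! = 362880 - 362880 + 181440 - 60480 + 15120 - 3024 + 504 - 72 + 9 - 1 = 133496. Product = 167960 × 133496 = 22421988160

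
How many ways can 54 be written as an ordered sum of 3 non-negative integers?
C(54+3-1, 3-1) = C(56, 2) = 1540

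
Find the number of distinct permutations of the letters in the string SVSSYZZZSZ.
10! / (4! × 4! × 1! × 1!) = 6300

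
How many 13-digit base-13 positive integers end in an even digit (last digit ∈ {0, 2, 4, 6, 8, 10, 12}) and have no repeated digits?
Last∈{0,2,4,6,8,10,12}. Last=0: 479001600. Last nonzero: 6×11×P(11,11) = 2634508800. Total = 3113510400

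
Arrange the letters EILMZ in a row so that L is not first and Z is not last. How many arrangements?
By inclusion-exclusion: 5! - 2×(5-1)! + (5-2)! = 120 - 48 + 6 = 78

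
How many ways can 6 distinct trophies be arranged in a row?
6! = 720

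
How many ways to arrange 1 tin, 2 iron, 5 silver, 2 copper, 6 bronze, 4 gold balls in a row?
20! / (1! × 2! × 5! × 2! × 6! × 4!) = 293318625600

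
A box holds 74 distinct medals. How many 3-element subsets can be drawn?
C(74,3) = 74!/(3!×71!) = 64824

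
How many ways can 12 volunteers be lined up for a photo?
12! = 479001600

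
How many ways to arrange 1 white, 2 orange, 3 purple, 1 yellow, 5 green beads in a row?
12! / (1! × 2! × 3! × 1! × 5!) = 332640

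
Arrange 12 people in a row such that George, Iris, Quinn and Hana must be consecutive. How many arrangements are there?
Treat the 4 as one block: (12-4+1)! × 4! = 362880 × 24 = 8709120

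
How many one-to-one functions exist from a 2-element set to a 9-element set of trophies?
P(9,2) = 9!/(9-2)! = 72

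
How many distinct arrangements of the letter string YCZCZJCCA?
9! / (4! × 1! × 1! × 1! × 2!) = 7560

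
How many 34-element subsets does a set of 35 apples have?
C(35,34) = 35!/(34!×1!) = 35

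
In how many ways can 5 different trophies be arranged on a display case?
5! = 120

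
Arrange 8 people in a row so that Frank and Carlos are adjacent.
Treat as block: (8-1)! × 2! = 5040 × 2 = 10080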